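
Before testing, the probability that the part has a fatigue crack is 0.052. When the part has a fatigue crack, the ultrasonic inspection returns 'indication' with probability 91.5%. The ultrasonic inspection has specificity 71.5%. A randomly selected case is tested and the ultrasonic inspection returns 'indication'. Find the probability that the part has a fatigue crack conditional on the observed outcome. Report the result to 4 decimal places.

P(H | E) ≈ 0.1497

Let H be the event that the part has a fatigue crack. P(H) = 0.052, so P(¬H) = 0.948. With E the 'indication' result, P(E|H) = 0.915 and P(E|¬H) = 0.285.
P(E) = 0.915·0.052 + 0.285·0.948 = 0.047580 + 0.27018 = 0.31776.
By Bayes' theorem, P(H|E) = 0.047580 / 0.31776 = 0.1497.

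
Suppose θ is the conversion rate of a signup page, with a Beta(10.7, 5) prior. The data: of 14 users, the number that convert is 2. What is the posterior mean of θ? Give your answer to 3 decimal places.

Observing 2 successes and 12 failures updates Beta(10.7, 5) by adding the success and failure counts to the two shape parameters: α = 10.7+2 = 12.7, β = 5+12 = 17.
E[θ | data] = 12.7/(12.7+17) = 0.428.

Posterior mean ≈ 0.428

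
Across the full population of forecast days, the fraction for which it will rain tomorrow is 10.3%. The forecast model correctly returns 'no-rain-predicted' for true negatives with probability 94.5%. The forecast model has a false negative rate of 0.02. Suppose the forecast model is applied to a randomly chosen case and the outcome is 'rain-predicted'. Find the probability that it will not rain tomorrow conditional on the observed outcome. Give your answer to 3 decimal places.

Let H be the event that it will rain tomorrow. P(H) = 0.103, so P(¬H) = 0.897. With E the 'rain-predicted' result, P(E|H) = 0.98 and P(E|¬H) = 0.055.
P(E) = 0.98·0.103 + 0.055·0.897 = 0.10094 + 0.049335 = 0.15027.
By Bayes' theorem, P(H|E) = 0.10094 / 0.15027 = 0.672. Hence P(¬H|E) = 1 − 0.672 = 0.328.

P(¬H | E) ≈ 0.328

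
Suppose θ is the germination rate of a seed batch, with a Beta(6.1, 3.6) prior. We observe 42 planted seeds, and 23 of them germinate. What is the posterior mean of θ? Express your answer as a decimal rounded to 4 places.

Posterior mean ≈ 0.5629

Observing 23 successes and 19 failures updates Beta(6.1, 3.6) by adding the success and failure counts to the two shape parameters: α = 6.1+23 = 29.1, β = 3.6+19 = 22.6.
E[θ | data] = 29.1/(29.1+22.6) = 0.5629.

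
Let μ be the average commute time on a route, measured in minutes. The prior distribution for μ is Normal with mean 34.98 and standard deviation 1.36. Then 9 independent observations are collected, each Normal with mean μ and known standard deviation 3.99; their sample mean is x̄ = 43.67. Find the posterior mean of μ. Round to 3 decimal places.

Prior precision 1/τ₀² = 1/1.36² = 0.540657; data precision n/σ² = 9/3.99² = 0.565323.
Posterior precision = 0.540657 + 0.565323 = 1.10598.
Posterior mean = (0.540657·34.98 + 0.565323·43.67) / 1.10598 = 39.422.

Posterior mean ≈ 39.422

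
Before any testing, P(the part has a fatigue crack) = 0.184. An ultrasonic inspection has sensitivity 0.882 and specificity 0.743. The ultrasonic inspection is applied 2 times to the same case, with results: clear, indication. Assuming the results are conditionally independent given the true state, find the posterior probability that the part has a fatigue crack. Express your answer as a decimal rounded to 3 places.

With H the event that the part has a fatigue crack, the joint likelihood of the observed sequence is P(data|H) = 0.118·0.882 = 0.10408 and P(data|¬H) = 0.743·0.257 = 0.19095.
Bayes: P(H|data) = 0.184·0.10408 / (0.184·0.10408 + 0.816·0.19095) = 0.019150/0.17497 = 0.1094.

Posterior P(H) ≈ 0.109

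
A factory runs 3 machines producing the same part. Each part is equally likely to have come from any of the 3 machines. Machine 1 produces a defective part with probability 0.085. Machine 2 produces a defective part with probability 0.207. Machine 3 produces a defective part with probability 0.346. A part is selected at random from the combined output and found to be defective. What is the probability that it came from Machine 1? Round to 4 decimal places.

P(defective|M1) = 0.085; P(defective|M2) = 0.207; P(defective|M3) = 0.346.
Prior × likelihood for each source: 0.333333·0.085=0.02833, 0.333333·0.207=0.06900, 0.333333·0.346=0.1153. Summing gives P(defective) = 0.21267.
P(Machine 1 | defective) = 0.02833 / 0.21267 = 0.1332.

Posterior probability ≈ 0.1332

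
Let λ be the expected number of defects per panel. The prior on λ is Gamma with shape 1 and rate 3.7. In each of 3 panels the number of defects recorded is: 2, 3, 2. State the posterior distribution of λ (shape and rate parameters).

Posterior: Gamma(shape=8, rate=6.7)

The Poisson likelihood adds the total count to the shape and the number of exposure periods to the rate. Here ∑xᵢ = 7 and n = 3, so shape 1→8 and rate 3.7→6.7.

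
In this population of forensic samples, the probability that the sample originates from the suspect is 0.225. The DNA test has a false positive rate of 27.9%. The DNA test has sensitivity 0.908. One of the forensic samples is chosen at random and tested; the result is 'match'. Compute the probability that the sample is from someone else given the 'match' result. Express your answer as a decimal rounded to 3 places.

Write H for 'the sample originates from the suspect'. Prior odds H:¬H = 0.225/0.775 = 0.29032. For the 'match' outcome, the likelihood ratio is 0.908/0.279 = 3.2545.
Posterior odds = 0.29032 × 3.2545 = 0.94485, so P(H|E) = 0.94485/(1+0.94485) = 0.486. Then P(¬H|E) = 1 − 0.486 = 0.514.

P(¬H | E) ≈ 0.514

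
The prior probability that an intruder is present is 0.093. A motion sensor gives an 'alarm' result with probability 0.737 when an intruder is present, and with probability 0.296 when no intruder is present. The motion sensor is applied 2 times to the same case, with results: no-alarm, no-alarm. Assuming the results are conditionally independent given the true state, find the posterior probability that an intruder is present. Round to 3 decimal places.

Posterior P(H) ≈ 0.014

With H the event that an intruder is present, the joint likelihood of the observed sequence is P(data|H) = 0.263·0.263 = 0.069169 and P(data|¬H) = 0.704·0.704 = 0.49562.
Bayes: P(H|data) = 0.093·0.069169 / (0.093·0.069169 + 0.907·0.49562) = 0.0064327/0.45596 = 0.0141.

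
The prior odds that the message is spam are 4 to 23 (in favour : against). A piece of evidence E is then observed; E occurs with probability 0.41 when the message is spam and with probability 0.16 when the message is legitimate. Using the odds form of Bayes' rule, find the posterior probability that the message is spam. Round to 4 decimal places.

Prior odds = 4/23 = 0.17391.
Likelihood ratio for E = 0.41/0.16 = 2.5625.
Posterior odds = prior odds × LR = 0.44565.
Posterior probability = odds/(1+odds) = 0.44565/1.4457 = 0.3083.

Posterior probability ≈ 0.3083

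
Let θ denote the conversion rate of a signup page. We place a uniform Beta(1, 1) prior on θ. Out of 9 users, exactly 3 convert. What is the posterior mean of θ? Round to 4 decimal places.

Posterior mean ≈ 0.3636

Observing 3 successes and 6 failures updates Beta(1, 1) by adding the success and failure counts to the two shape parameters: α = 1+3 = 4, β = 1+6 = 7.
Posterior mean = α/(α+β) = 4/11 = 0.3636.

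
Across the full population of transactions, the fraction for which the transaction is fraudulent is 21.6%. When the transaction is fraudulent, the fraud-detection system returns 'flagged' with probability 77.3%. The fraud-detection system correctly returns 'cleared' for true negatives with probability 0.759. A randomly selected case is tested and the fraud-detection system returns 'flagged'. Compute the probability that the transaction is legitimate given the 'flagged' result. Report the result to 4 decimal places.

Write H for 'the transaction is fraudulent'. Prior odds H:¬H = 0.216/0.784 = 0.27551. For the 'flagged' outcome, the likelihood ratio is 0.773/0.241 = 3.2075.
Posterior odds = 0.27551 × 3.2075 = 0.88369, so P(H|E) = 0.88369/(1+0.88369) = 0.4691. Then P(¬H|E) = 1 − 0.4691 = 0.5309.

P(¬H | E) ≈ 0.5309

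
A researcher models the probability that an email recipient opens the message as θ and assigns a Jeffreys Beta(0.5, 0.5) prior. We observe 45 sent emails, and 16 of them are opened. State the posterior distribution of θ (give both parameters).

Posterior: Beta(16.5, 29.5)

The binomial likelihood is conjugate to the Beta prior: with 16 successes and 29 failures, the posterior is Beta(0.5+16, 0.5+29) = Beta(16.5, 29.5).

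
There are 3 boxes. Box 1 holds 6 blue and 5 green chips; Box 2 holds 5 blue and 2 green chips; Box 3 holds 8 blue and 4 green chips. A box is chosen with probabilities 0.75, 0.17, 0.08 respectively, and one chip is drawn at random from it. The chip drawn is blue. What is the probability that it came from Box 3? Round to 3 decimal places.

Tabulate prior·likelihood by source: [1] prior 0.75, lik 0.5455, product 0.4091; [2] prior 0.17, lik 0.7143, product 0.1214; [3] prior 0.08, lik 0.6667, product 0.05333.
Normalizing constant = 0.58385; the posterior for Box 3 is its product over the sum, 0.05333/0.58385 = 0.091.

Posterior probability ≈ 0.091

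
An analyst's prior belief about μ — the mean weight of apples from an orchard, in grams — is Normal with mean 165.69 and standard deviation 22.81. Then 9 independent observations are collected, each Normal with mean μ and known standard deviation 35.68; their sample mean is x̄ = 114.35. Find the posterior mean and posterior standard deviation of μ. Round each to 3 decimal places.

Posterior mean ≈ 125.324; posterior SD ≈ 10.546

Prior precision 1/τ₀² = 1/22.81² = 0.00192198; data precision n/σ² = 9/35.68² = 0.00706957.
Posterior precision = 0.00192198 + 0.00706957 = 0.00899155, giving posterior SD = 1/√0.00899155 = 10.546.
Posterior mean = (0.00192198·165.69 + 0.00706957·114.35) / 0.00899155 = 125.324.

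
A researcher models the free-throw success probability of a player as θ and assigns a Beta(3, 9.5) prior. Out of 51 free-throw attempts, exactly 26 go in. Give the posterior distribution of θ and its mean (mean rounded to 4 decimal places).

Posterior: Beta(29, 34.5); mean ≈ 0.4567

The binomial likelihood is conjugate to the Beta prior: with 26 successes and 25 failures, the posterior is Beta(3+26, 9.5+25) = Beta(29, 34.5).
E[θ | data] = 29/(29+34.5) = 0.4567.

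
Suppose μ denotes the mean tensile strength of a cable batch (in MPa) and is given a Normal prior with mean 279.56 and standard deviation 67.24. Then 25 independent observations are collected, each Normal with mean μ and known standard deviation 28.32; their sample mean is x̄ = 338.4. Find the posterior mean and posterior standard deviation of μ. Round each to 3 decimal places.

With known σ, the Normal prior is conjugate. Weight on the data is w = (n/σ²)/(n/σ² + 1/τ₀²) = 0.0311712/(0.0311712+0.00022118) = 0.99295.
Posterior mean = w·x̄ + (1−w)·μ₀ = 0.99295·338.4 + 0.0070456·279.56 = 337.985. Posterior variance = 1/(0.0311712+0.00022118) = 31.8549, so SD = 5.644.

Posterior mean ≈ 337.985; posterior SD ≈ 5.644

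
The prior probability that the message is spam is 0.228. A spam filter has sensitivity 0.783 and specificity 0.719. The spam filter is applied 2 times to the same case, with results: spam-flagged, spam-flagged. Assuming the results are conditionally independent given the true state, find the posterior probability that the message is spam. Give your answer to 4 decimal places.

Posterior P(H) ≈ 0.6963

Let H be the event that the message is spam; start with P(H) = 0.228. P('spam-flagged'|H) = 0.783, P('spam-flagged'|¬H) = 0.281.
Update on result 1 ('spam-flagged'): P(H) ← 0.783·0.2280 / (0.783·0.2280 + 0.281·0.7720) = 0.17852/0.39546 = 0.4514.
Update on result 2 ('spam-flagged'): P(H) ← 0.783·0.4514 / (0.783·0.4514 + 0.281·0.5486) = 0.35348/0.50762 = 0.6963.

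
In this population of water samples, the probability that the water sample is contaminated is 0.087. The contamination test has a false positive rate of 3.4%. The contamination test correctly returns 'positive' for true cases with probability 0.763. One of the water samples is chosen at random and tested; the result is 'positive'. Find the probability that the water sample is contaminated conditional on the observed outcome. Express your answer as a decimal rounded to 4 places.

Let H be the event that the water sample is contaminated. P(H) = 0.087, so P(¬H) = 0.913. With E the 'positive' result, P(E|H) = 0.763 and P(E|¬H) = 0.034.
P(E) = 0.763·0.087 + 0.034·0.913 = 0.066381 + 0.031042 = 0.097423.
By Bayes' theorem, P(H|E) = 0.066381 / 0.097423 = 0.6814.

P(H | E) ≈ 0.6814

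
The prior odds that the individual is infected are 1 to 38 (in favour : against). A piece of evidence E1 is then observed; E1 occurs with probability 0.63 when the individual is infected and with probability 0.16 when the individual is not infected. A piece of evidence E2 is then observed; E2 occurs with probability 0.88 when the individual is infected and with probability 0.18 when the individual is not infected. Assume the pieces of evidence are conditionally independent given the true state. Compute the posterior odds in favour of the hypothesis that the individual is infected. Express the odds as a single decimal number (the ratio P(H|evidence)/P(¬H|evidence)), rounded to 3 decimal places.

Prior odds = 1/38 = 0.026316. In log-odds, ln(0.026316) = -3.6376.
Add log likelihood ratios: ln(3.9375) + ln(4.8889) = 2.9575.
Posterior log-odds = -0.68008, so posterior odds = exp(-0.68008) = 0.50658.

Posterior odds ≈ 0.507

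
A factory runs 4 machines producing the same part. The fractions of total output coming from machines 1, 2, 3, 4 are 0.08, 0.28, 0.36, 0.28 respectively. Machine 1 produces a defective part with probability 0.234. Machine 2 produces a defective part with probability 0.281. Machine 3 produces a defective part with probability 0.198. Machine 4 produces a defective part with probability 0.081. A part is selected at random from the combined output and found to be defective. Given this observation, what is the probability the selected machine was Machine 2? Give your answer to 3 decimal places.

Posterior probability ≈ 0.411

P(defective|M1) = 0.234; P(defective|M2) = 0.281; P(defective|M3) = 0.198; P(defective|M4) = 0.081.
Prior × likelihood for each source: 0.08·0.234=0.01872, 0.28·0.281=0.07868, 0.36·0.198=0.07128, 0.28·0.081=0.02268. Summing gives P(defective) = 0.19136.
P(Machine 2 | defective) = 0.07868 / 0.19136 = 0.411.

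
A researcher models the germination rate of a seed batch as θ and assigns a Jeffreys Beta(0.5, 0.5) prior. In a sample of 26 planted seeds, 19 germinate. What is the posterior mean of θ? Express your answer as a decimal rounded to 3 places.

The binomial likelihood is conjugate to the Beta prior: with 19 successes and 7 failures, the posterior is Beta(0.5+19, 0.5+7) = Beta(19.5, 7.5).
Posterior mean = α/(α+β) = 19.5/27 = 0.722.

Posterior mean ≈ 0.722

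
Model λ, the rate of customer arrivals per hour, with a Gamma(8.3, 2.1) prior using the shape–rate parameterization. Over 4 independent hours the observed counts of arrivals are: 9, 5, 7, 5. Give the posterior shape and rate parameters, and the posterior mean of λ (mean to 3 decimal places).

Total count ∑xᵢ = 26 over n = 4 hours.
Gamma is conjugate to the Poisson likelihood: posterior is Gamma(shape = 8.3+26 = 34.3, rate = 2.1+4 = 6.1).
Posterior mean = shape/rate = 34.3/6.1 = 5.623.

Posterior: Gamma(shape=34.3, rate=6.1); mean ≈ 5.623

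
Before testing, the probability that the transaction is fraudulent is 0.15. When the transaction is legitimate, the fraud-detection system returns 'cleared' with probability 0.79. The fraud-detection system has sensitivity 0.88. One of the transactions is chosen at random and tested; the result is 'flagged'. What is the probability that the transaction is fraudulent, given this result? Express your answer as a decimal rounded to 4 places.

Let H be the event that the transaction is fraudulent. P(H) = 0.15, so P(¬H) = 0.85. With E the 'flagged' result, P(E|H) = 0.88 and P(E|¬H) = 0.21.
P(E) = 0.88·0.15 + 0.21·0.85 = 0.13200 + 0.17850 = 0.31050.
By Bayes' theorem, P(H|E) = 0.13200 / 0.31050 = 0.4251.

P(H | E) ≈ 0.4251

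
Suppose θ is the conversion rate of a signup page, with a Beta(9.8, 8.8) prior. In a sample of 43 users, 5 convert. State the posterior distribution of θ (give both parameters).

Observing 5 successes and 38 failures updates Beta(9.8, 8.8) by adding the success and failure counts to the two shape parameters: α = 9.8+5 = 14.8, β = 8.8+38 = 46.8.

Posterior: Beta(14.8, 46.8)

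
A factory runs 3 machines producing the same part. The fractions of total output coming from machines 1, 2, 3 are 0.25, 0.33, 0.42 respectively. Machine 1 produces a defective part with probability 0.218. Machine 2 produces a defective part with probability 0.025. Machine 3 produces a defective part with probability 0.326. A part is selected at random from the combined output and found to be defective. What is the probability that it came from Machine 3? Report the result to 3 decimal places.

Posterior probability ≈ 0.686

P(defective|M1) = 0.218; P(defective|M2) = 0.025; P(defective|M3) = 0.326.
Prior × likelihood for each source: 0.25·0.218=0.05450, 0.33·0.025=0.008250, 0.42·0.326=0.1369. Summing gives P(defective) = 0.19967.
P(Machine 3 | defective) = 0.1369 / 0.19967 = 0.686.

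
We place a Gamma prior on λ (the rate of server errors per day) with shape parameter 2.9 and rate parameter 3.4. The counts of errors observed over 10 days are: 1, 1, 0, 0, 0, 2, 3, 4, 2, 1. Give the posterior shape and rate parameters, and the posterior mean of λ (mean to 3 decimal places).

Posterior: Gamma(shape=16.9, rate=13.4); mean ≈ 1.261

Total count ∑xᵢ = 14 over n = 10 days.
Gamma is conjugate to the Poisson likelihood: posterior is Gamma(shape = 2.9+14 = 16.9, rate = 3.4+10 = 13.4).
E[λ | data] = 16.9/13.4 = 1.261.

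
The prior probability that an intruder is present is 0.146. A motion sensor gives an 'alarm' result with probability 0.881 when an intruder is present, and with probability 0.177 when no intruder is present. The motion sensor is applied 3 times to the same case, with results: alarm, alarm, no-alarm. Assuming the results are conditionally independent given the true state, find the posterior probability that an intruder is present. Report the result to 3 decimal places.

With H the event that an intruder is present, the joint likelihood of the observed sequence is P(data|H) = 0.881·0.881·0.119 = 0.092363 and P(data|¬H) = 0.177·0.177·0.823 = 0.025784.
Bayes: P(H|data) = 0.146·0.092363 / (0.146·0.092363 + 0.854·0.025784) = 0.013485/0.035504 = 0.3798.

Posterior P(H) ≈ 0.380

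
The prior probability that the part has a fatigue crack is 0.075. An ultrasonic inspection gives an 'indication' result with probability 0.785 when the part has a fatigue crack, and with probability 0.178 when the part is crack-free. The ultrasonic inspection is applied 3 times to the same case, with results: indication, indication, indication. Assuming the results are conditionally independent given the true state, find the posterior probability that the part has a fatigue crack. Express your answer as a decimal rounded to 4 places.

Posterior P(H) ≈ 0.8743

With H the event that the part has a fatigue crack, the joint likelihood of the observed sequence is P(data|H) = 0.785·0.785·0.785 = 0.48374 and P(data|¬H) = 0.178·0.178·0.178 = 0.0056398.
Bayes: P(H|data) = 0.075·0.48374 / (0.075·0.48374 + 0.925·0.0056398) = 0.036280/0.041497 = 0.8743.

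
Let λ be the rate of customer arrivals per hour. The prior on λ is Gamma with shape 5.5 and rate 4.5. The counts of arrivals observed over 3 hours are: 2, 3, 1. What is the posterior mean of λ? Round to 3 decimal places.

Posterior mean ≈ 1.533

Total count ∑xᵢ = 6 over n = 3 hours.
Gamma is conjugate to the Poisson likelihood: posterior is Gamma(shape = 5.5+6 = 11.5, rate = 4.5+3 = 7.5).
E[λ | data] = 11.5/7.5 = 1.533.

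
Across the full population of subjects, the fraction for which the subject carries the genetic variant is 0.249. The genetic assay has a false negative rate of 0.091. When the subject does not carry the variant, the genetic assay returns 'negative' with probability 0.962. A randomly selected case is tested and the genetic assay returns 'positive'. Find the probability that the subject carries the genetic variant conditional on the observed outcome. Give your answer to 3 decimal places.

P(H | E) ≈ 0.888

Let H be the event that the subject carries the genetic variant. P(H) = 0.249, so P(¬H) = 0.751. With E the 'positive' result, P(E|H) = 0.909 and P(E|¬H) = 0.038.
P(E) = 0.909·0.249 + 0.038·0.751 = 0.22634 + 0.028538 = 0.25488.
By Bayes' theorem, P(H|E) = 0.22634 / 0.25488 = 0.888.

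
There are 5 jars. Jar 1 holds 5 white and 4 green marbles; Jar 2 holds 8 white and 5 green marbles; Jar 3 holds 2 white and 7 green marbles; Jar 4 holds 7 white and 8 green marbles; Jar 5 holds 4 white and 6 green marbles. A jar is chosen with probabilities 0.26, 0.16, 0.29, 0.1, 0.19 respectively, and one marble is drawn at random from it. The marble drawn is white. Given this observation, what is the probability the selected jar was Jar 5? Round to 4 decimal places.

Posterior probability ≈ 0.1767

Tabulate prior·likelihood by source: [1] prior 0.26, lik 0.5556, product 0.1444; [2] prior 0.16, lik 0.6154, product 0.09846; [3] prior 0.29, lik 0.2222, product 0.06444; [4] prior 0.1, lik 0.4667, product 0.04667; [5] prior 0.19, lik 0.4, product 0.07600.
Normalizing constant = 0.43002; the posterior for Jar 5 is its product over the sum, 0.07600/0.43002 = 0.1767.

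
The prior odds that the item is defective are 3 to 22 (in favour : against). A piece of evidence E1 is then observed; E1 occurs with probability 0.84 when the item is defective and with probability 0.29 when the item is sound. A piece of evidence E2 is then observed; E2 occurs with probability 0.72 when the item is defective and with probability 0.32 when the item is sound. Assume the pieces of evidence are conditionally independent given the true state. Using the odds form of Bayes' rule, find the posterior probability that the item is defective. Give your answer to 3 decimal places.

Posterior probability ≈ 0.471

Prior odds = 3/22 = 0.13636. In log-odds, ln(0.13636) = -1.9924.
Add log likelihood ratios: ln(2.8966) + ln(2.2500) = 1.8745.
Posterior log-odds = -0.11798, so posterior odds = exp(-0.11798) = 0.88871. Converting, P(H|E) = 0.88871/1.8887 = 0.471.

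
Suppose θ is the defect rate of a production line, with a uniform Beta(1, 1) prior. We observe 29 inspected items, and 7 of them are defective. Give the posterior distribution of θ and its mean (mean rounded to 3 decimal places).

The binomial likelihood is conjugate to the Beta prior: with 7 successes and 22 failures, the posterior is Beta(1+7, 1+22) = Beta(8, 23).
E[θ | data] = 8/(8+23) = 0.258.

Posterior: Beta(8, 23); mean ≈ 0.258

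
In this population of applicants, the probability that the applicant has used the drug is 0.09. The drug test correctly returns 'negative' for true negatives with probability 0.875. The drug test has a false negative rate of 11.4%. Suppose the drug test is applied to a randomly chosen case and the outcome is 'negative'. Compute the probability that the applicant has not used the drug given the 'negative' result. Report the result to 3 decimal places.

Let H be the event that the applicant has used the drug. P(H) = 0.09, so P(¬H) = 0.91. With E the 'negative' result, P(E|H) = 0.114 and P(E|¬H) = 0.875.
P(E) = 0.114·0.09 + 0.875·0.91 = 0.010260 + 0.79625 = 0.80651.
By Bayes' theorem, P(H|E) = 0.010260 / 0.80651 = 0.013. Hence P(¬H|E) = 1 − 0.013 = 0.987.

P(¬H | E) ≈ 0.987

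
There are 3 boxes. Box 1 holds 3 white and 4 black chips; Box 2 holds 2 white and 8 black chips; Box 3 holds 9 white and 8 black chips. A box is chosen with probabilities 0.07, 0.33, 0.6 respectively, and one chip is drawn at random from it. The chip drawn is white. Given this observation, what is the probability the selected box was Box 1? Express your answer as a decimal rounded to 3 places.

Posterior probability ≈ 0.073

Tabulate prior·likelihood by source: [1] prior 0.07, lik 0.4286, product 0.03000; [2] prior 0.33, lik 0.2, product 0.06600; [3] prior 0.6, lik 0.5294, product 0.3176.
Normalizing constant = 0.41365; the posterior for Box 1 is its product over the sum, 0.03000/0.41365 = 0.073.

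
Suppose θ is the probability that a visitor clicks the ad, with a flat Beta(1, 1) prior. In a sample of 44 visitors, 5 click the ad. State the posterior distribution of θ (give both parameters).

Observing 5 successes and 39 failures updates Beta(1, 1) by adding the success and failure counts to the two shape parameters: α = 1+5 = 6, β = 1+39 = 40.

Posterior: Beta(6, 40)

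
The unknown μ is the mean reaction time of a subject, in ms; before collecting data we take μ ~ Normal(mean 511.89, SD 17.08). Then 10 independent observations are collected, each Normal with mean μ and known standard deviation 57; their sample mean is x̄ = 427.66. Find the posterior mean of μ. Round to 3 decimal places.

Posterior mean ≈ 472.041

Prior precision 1/τ₀² = 1/17.08² = 0.00342787; data precision n/σ² = 10/57² = 0.00307787.
Posterior precision = 0.00342787 + 0.00307787 = 0.00650574.
Posterior mean = (0.00342787·511.89 + 0.00307787·427.66) / 0.00650574 = 472.041.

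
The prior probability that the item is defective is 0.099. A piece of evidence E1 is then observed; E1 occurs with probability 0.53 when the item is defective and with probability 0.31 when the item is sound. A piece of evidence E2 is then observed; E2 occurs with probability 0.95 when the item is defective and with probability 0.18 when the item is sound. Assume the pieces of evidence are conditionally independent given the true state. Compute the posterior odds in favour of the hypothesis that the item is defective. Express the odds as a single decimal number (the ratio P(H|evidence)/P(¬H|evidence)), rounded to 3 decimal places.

Prior odds = 0.099/(1−0.099) = 0.10988. In log-odds, ln(0.10988) = -2.2084.
Add log likelihood ratios: ln(1.7097) + ln(5.2778) = 2.1998.
Posterior log-odds = -0.0085756, so posterior odds = exp(-0.0085756) = 0.99146.

Posterior odds ≈ 0.991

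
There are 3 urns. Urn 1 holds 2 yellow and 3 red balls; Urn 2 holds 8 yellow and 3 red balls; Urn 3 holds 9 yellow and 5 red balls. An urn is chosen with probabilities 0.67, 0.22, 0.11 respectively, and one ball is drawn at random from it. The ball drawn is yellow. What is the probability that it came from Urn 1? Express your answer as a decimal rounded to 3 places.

Tabulate prior·likelihood by source: [1] prior 0.67, lik 0.4, product 0.2680; [2] prior 0.22, lik 0.7273, product 0.1600; [3] prior 0.11, lik 0.6429, product 0.07071.
Normalizing constant = 0.49871; the posterior for Urn 1 is its product over the sum, 0.2680/0.49871 = 0.537.

Posterior probability ≈ 0.537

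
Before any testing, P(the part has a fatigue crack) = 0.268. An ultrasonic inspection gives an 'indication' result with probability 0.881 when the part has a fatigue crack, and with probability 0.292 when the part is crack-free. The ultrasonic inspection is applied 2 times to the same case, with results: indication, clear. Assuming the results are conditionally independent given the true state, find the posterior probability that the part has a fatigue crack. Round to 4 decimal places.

Posterior P(H) ≈ 0.1566

Let H be the event that the part has a fatigue crack; start with P(H) = 0.268. P('indication'|H) = 0.881, P('indication'|¬H) = 0.292.
Update on result 1 ('indication'): P(H) ← 0.881·0.2680 / (0.881·0.2680 + 0.292·0.7320) = 0.23611/0.44985 = 0.5249.
Update on result 2 ('clear'): P(H) ← 0.119·0.5249 / (0.119·0.5249 + 0.708·0.4751) = 0.062458/0.39886 = 0.1566.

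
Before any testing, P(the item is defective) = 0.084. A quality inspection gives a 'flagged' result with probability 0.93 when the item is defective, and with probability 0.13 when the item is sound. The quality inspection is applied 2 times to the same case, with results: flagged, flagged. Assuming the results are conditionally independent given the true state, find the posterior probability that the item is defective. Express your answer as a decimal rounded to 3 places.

Let H be the event that the item is defective; start with P(H) = 0.084. P('flagged'|H) = 0.93, P('flagged'|¬H) = 0.13.
Update on result 1 ('flagged'): P(H) ← 0.93·0.0840 / (0.93·0.0840 + 0.13·0.9160) = 0.078120/0.19720 = 0.3961.
Update on result 2 ('flagged'): P(H) ← 0.93·0.3961 / (0.93·0.3961 + 0.13·0.6039) = 0.36842/0.44692 = 0.8243.

Posterior P(H) ≈ 0.824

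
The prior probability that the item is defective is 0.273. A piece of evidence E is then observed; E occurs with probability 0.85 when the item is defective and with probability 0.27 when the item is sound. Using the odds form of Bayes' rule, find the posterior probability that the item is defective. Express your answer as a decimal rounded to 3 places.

Posterior probability ≈ 0.542

Prior odds = 0.273/(1−0.273) = 0.37552.
Likelihood ratio for E = 0.85/0.27 = 3.1481.
Posterior odds = prior odds × LR = 1.1822.
Posterior probability = odds/(1+odds) = 1.1822/2.1822 = 0.542.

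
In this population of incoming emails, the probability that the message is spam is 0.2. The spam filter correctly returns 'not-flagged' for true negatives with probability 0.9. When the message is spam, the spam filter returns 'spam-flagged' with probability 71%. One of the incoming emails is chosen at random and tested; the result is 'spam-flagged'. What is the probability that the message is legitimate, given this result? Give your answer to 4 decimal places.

P(¬H | E) ≈ 0.3604

Let H be the event that the message is spam. P(H) = 0.2, so P(¬H) = 0.8. With E the 'spam-flagged' result, P(E|H) = 0.71 and P(E|¬H) = 0.1.
P(E) = 0.71·0.2 + 0.1·0.8 = 0.14200 + 0.080000 = 0.22200.
By Bayes' theorem, P(H|E) = 0.14200 / 0.22200 = 0.6396. Hence P(¬H|E) = 1 − 0.6396 = 0.3604.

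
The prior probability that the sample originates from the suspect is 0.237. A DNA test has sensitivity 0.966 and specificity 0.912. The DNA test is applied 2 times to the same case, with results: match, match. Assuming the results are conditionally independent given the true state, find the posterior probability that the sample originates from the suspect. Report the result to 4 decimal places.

With H the event that the sample originates from the suspect, the joint likelihood of the observed sequence is P(data|H) = 0.966·0.966 = 0.93316 and P(data|¬H) = 0.088·0.088 = 0.0077440.
Bayes: P(H|data) = 0.237·0.93316 / (0.237·0.93316 + 0.763·0.0077440) = 0.22116/0.22707 = 0.9740.

Posterior P(H) ≈ 0.9740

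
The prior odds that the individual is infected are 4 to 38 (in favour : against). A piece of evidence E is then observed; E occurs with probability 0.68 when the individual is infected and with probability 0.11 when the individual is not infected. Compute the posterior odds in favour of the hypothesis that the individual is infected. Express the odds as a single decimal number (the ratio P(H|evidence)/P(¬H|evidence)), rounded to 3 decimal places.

Prior odds = 4/38 = 0.10526.
Likelihood ratio for E = 0.68/0.11 = 6.1818.
Posterior odds = prior odds × LR = 0.65072.

Posterior odds ≈ 0.651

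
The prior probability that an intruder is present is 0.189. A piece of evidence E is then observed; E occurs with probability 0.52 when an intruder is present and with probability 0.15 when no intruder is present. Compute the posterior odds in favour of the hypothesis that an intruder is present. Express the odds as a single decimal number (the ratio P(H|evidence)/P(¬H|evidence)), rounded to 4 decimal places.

Posterior odds ≈ 0.8079

Prior odds = 0.189/(1−0.189) = 0.23305.
Likelihood ratio for E = 0.52/0.15 = 3.4667.
Posterior odds = prior odds × LR = 0.80789.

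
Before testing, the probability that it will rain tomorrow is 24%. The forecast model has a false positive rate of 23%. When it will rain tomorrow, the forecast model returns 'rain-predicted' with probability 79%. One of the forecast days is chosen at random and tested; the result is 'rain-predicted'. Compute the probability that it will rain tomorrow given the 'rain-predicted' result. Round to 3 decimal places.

P(H | E) ≈ 0.520

Write H for 'it will rain tomorrow'. Prior odds H:¬H = 0.24/0.76 = 0.31579. For the 'rain-predicted' outcome, the likelihood ratio is 0.79/0.23 = 3.4348.
Posterior odds = 0.31579 × 3.4348 = 1.0847, so P(H|E) = 1.0847/(1+1.0847) = 0.520.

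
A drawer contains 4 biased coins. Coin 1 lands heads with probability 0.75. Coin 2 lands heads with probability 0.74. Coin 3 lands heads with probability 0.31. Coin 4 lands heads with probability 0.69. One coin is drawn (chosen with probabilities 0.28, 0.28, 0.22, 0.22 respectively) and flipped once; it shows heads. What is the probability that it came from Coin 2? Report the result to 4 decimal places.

Posterior probability ≈ 0.3252

P(heads|C1) = 0.75; P(heads|C2) = 0.74; P(heads|C3) = 0.31; P(heads|C4) = 0.69.
Prior × likelihood for each source: 0.28·0.75=0.2100, 0.28·0.74=0.2072, 0.22·0.31=0.06820, 0.22·0.69=0.1518. Summing gives P(heads) = 0.63720.
P(Coin 2 | heads) = 0.2072 / 0.63720 = 0.3252.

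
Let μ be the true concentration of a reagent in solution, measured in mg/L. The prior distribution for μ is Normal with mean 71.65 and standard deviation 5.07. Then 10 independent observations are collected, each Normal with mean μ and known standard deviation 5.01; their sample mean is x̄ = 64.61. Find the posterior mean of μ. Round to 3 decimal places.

Posterior mean ≈ 65.236

With known σ, the Normal prior is conjugate. Weight on the data is w = (n/σ²)/(n/σ² + 1/τ₀²) = 0.398405/(0.398405+0.0389031) = 0.91104.
Posterior mean = w·x̄ + (1−w)·μ₀ = 0.91104·64.61 + 0.088960·71.65 = 65.236.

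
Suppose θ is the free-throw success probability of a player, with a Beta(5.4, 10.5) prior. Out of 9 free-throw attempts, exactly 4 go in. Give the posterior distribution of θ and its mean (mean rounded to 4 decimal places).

Posterior: Beta(9.4, 15.5); mean ≈ 0.3775

Observing 4 successes and 5 failures updates Beta(5.4, 10.5) by adding the success and failure counts to the two shape parameters: α = 5.4+4 = 9.4, β = 10.5+5 = 15.5.
Posterior mean = α/(α+β) = 9.4/24.9 = 0.3775.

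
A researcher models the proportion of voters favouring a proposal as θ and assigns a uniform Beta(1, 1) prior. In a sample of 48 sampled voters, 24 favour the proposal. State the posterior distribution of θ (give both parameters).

Observing 24 successes and 24 failures updates Beta(1, 1) by adding the success and failure counts to the two shape parameters: α = 1+24 = 25, β = 1+24 = 25.

Posterior: Beta(25, 25)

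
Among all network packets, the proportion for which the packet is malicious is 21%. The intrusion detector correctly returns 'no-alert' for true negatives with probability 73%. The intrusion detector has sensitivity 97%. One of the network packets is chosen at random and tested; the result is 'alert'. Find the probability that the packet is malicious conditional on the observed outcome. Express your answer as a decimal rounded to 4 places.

P(H | E) ≈ 0.4885

Write H for 'the packet is malicious'. Prior odds H:¬H = 0.21/0.79 = 0.26582. For the 'alert' outcome, the likelihood ratio is 0.97/0.27 = 3.5926.
Posterior odds = 0.26582 × 3.5926 = 0.95499, so P(H|E) = 0.95499/(1+0.95499) = 0.4885.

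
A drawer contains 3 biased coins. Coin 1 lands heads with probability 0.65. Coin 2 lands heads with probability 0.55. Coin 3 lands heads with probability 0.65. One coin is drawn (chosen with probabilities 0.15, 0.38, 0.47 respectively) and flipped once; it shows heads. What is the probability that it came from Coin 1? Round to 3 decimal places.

Posterior probability ≈ 0.159

Tabulate prior·likelihood by source: [1] prior 0.15, lik 0.65, product 0.09750; [2] prior 0.38, lik 0.55, product 0.2090; [3] prior 0.47, lik 0.65, product 0.3055.
Normalizing constant = 0.61200; the posterior for Coin 1 is its product over the sum, 0.09750/0.61200 = 0.159.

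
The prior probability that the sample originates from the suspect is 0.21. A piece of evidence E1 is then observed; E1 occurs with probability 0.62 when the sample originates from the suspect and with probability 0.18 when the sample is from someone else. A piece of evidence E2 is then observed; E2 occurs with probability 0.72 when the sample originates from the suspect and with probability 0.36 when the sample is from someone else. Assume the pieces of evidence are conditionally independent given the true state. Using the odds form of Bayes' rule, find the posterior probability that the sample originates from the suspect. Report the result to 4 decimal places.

Posterior probability ≈ 0.6468

Prior odds = 0.21/(1−0.21) = 0.26582. In log-odds, ln(0.26582) = -1.3249.
Add log likelihood ratios: ln(3.4444) + ln(2.0000) = 1.9299.
Posterior log-odds = 0.60498, so posterior odds = exp(0.60498) = 1.8312. Converting, P(H|E) = 1.8312/2.8312 = 0.6468.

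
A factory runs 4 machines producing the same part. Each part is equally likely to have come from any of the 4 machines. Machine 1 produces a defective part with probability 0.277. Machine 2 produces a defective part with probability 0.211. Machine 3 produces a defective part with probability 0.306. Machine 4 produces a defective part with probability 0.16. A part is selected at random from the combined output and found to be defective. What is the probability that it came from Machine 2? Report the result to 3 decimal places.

Posterior probability ≈ 0.221

Tabulate prior·likelihood by source: [1] prior 0.25, lik 0.277, product 0.06925; [2] prior 0.25, lik 0.211, product 0.05275; [3] prior 0.25, lik 0.306, product 0.07650; [4] prior 0.25, lik 0.16, product 0.04000.
Normalizing constant = 0.23850; the posterior for Machine 2 is its product over the sum, 0.05275/0.23850 = 0.221.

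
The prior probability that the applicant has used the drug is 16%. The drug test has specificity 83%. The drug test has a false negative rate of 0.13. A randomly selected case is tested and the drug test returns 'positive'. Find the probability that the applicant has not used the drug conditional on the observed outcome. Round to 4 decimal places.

Write H for 'the applicant has used the drug'. Prior odds H:¬H = 0.16/0.84 = 0.19048. For the 'positive' outcome, the likelihood ratio is 0.87/0.17 = 5.1176.
Posterior odds = 0.19048 × 5.1176 = 0.97479, so P(H|E) = 0.97479/(1+0.97479) = 0.4936. Then P(¬H|E) = 1 − 0.4936 = 0.5064.

P(¬H | E) ≈ 0.5064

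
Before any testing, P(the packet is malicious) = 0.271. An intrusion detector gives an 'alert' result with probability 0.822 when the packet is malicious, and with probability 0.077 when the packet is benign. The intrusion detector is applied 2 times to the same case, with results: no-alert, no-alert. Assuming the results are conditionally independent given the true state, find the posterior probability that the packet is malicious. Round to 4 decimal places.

Posterior P(H) ≈ 0.0136

Let H be the event that the packet is malicious; start with P(H) = 0.271. P('alert'|H) = 0.822, P('alert'|¬H) = 0.077.
Update on result 1 ('no-alert'): P(H) ← 0.178·0.2710 / (0.178·0.2710 + 0.923·0.7290) = 0.048238/0.72110 = 0.0669.
Update on result 2 ('no-alert'): P(H) ← 0.178·0.0669 / (0.178·0.0669 + 0.923·0.9331) = 0.011907/0.87316 = 0.0136.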